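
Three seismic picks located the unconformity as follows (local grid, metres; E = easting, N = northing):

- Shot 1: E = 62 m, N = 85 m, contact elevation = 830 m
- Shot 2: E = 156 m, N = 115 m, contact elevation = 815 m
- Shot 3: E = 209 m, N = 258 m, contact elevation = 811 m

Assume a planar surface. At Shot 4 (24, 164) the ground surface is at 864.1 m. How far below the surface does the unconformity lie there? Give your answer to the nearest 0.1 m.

24.8 m

Two edge vectors: Shot 1→Shot 2 = (94, 30, -15), Shot 1→Shot 3 = (147, 173, -19).
Normal n = (Shot 1→Shot 2) × (Shot 1→Shot 3) = (2025, -419, 11852).
So ∂z/∂E = −n_x/n_z = −0.17086 and ∂z/∂N = −n_y/n_z = 0.03535.
Intercept c from Shot 1: 830 + 10.59 − 3.00 = 837.59.
At (24, 164): z_contact = −4.10 + 5.80 + 837.59 = 839.29 m.
Depth below ground = 864.1 − 839.29 = 24.8 m.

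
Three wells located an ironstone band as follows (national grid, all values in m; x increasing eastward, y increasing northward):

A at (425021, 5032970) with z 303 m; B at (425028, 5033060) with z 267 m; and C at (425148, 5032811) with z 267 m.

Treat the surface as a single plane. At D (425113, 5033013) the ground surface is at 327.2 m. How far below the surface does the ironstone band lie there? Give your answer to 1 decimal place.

Let the plane be z = a·x + b·y + c.
B−A: 7a + 90b = −36;  C−A: 127a − 159b = −36.
Solving gives a = −0.714661564, b = −0.344415212.
Then c = 303 − a·425021 − b·5032970 = 2037480.60.
At (425113, 5033013): z_contact = −303811.92 − 1733446.24 + 2037480.60 = 222.44 m.
Depth below ground = 327.2 − 222.44 = 104.8 m.

104.8 m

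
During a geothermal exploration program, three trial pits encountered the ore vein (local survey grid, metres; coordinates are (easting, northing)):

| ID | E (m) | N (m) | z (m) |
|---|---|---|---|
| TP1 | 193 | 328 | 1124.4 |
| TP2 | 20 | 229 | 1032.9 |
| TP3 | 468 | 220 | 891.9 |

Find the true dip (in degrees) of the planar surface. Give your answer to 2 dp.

55.46°

Two edge vectors: TP1→TP2 = (-173, -99, -91.5), TP1→TP3 = (275, -108, -232.5).
Normal n = (TP1→TP2) × (TP1→TP3) = (13135.5, -65385, 45909).
So ∂z/∂E = −n_x/n_z = −0.28612 and ∂z/∂N = −n_y/n_z = 1.42423.
Gradient magnitude |∇z| = √(a² + b²) = √(0.08186 + 2.02843) = 1.45269.
True dip = arctan(1.45269) = 55.46°, dipping toward SSE (azimuth ≈ 169°).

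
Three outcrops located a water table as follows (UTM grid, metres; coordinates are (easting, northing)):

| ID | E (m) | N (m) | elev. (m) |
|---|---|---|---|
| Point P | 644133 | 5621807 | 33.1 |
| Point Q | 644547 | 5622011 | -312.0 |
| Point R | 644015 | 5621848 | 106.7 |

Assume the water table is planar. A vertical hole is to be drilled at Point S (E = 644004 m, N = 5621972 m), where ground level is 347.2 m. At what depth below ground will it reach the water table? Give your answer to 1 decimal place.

Let the plane be z = a·E + b·N + c.
Point Q−Point P: 414a + 204b = −345.1;  Point R−Point P: −118a + 41b = 73.6.
Solving gives a = −0.710507723, b = −0.249753935.
Then c = 33.1 − a·644133 − b·5621807 = 1861762.99.
At (644004, 5621972): z_contact = −457569.82 − 1404109.63 + 1861762.99 = 83.55 m.
Depth below ground = 347.2 − 83.55 = 263.7 m.

263.7 m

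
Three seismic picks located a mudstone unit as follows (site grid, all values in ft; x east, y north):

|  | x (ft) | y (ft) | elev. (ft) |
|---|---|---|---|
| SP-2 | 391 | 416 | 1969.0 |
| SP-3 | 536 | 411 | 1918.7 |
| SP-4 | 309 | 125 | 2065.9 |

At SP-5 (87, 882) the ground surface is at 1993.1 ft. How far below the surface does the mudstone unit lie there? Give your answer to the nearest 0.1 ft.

Two edge vectors: SP-2→SP-3 = (145, -5, -50.3), SP-2→SP-4 = (-82, -291, 96.9).
Normal n = (SP-2→SP-3) × (SP-2→SP-4) = (-15121.8, -9925.9, -42605).
So ∂z/∂x = −n_x/n_z = −0.35493 and ∂z/∂y = −n_y/n_z = −0.23298.
Intercept c from SP-2: 1969 + 138.78 + 96.92 = 2204.70.
At (87, 882): z_contact = −30.88 − 205.48 + 2204.70 = 1968.33 ft.
Depth below ground = 1993.1 − 1968.33 = 24.8 ft.

24.8 ft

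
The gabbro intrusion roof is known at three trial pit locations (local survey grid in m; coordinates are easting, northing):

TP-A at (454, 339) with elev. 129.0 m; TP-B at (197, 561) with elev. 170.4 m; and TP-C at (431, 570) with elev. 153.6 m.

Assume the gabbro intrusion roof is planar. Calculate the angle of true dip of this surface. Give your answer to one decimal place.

7.1°

Let the plane be z = a·easting + b·northing + c.
TP-B−TP-A: −257a + 222b = 41.4;  TP-C−TP-A: −23a + 231b = 24.6.
Solving gives a = −0.07560, b = 0.09897.
Gradient magnitude |∇z| = √(a² + b²) = √(0.00572 + 0.00979) = 0.12454.
True dip = arctan(0.12454) = 7.1°, dipping toward SE (azimuth ≈ 143°).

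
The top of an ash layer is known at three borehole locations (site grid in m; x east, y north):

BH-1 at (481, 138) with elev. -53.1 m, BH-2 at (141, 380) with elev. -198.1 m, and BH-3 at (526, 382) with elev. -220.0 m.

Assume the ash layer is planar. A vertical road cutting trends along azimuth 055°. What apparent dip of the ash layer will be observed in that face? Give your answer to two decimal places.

23.29°

Two edge vectors: BH-1→BH-2 = (-340, 242, -145), BH-1→BH-3 = (45, 244, -166.9).
Normal n = (BH-1→BH-2) × (BH-1→BH-3) = (-5009.8, -63271, -93850).
So ∂z/∂x = −n_x/n_z = −0.05338 and ∂z/∂y = −n_y/n_z = −0.67417.
Unit vector along 055° is (sin 55°, cos 55°) = (0.8192, 0.5736).
Slope in that direction = a·(0.8192) + b·(0.5736) = −0.43042.
Apparent dip = arctan|0.43042| = 23.29° (true dip is 34.1°, so apparent ≤ true as expected).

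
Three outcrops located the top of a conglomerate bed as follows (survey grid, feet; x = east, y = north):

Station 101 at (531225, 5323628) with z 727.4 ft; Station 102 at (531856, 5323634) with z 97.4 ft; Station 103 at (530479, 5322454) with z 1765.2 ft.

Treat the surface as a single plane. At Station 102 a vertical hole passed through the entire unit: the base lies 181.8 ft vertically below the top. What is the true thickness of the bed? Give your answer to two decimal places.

126.82 ft

Let the plane be z = a·x + b·y + c.
Station 102−Station 101: 631a + 6b = −630;  Station 103−Station 101: −746a − 1174b = 1037.8.
Solving gives a = −0.99603, b = −0.25108.
|∇z| = √(a²+b²) = 1.02719, so dip δ = arctan(1.02719) = 45.77°.
True thickness = vertical thickness × cos δ = 181.8 × cos 45.77° = 126.82 ft.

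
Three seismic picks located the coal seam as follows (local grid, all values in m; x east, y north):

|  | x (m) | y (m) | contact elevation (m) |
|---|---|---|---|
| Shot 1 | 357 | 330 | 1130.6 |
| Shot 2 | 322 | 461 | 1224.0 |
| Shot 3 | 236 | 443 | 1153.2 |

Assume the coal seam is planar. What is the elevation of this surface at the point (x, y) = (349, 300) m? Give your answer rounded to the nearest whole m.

1099 m

Let the plane be z = a·x + b·y + c.
Shot 2−Shot 1: −35a + 131b = 93.4;  Shot 3−Shot 1: −121a + 113b = 22.6.
Solving gives a = 0.63833, b = 0.88352.
Then c = 1130.6 − a·357 − b·330 = 611.15.
At (349, 300): z = 222.8 + 265.1 + 611.15 = 1099.0 m.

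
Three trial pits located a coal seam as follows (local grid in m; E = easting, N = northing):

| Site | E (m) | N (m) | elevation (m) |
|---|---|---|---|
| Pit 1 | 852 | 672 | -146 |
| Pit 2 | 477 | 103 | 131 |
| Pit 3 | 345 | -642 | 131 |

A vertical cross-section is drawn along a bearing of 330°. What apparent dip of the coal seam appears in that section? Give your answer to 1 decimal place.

Two edge vectors: Pit 1→Pit 2 = (-375, -569, 277), Pit 1→Pit 3 = (-507, -1314, 277).
Normal n = (Pit 1→Pit 2) × (Pit 1→Pit 3) = (206365, -36564, 204267).
So ∂z/∂E = −n_x/n_z = −1.01027 and ∂z/∂N = −n_y/n_z = 0.17900.
Unit vector along 330° is (sin 330°, cos 330°) = (-0.5000, 0.8660).
Slope in that direction = a·(-0.5000) + b·(0.8660) = 0.66015.
Apparent dip = arctan|0.66015| = 33.4° (true dip is 45.7°, so apparent ≤ true as expected).

33.4°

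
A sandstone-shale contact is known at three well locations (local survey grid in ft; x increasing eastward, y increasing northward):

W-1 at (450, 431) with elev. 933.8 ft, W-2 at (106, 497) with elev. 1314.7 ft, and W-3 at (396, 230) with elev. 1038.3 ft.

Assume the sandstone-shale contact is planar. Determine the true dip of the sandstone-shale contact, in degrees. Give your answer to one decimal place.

Two edge vectors: W-1→W-2 = (-344, 66, 380.9), W-1→W-3 = (-54, -201, 104.5).
Normal n = (W-1→W-2) × (W-1→W-3) = (83457.9, 15379.4, 72708).
So ∂z/∂x = −n_x/n_z = −1.14785 and ∂z/∂y = −n_y/n_z = −0.21152.
Gradient magnitude |∇z| = √(a² + b²) = √(1.31756 + 0.04474) = 1.16718.
True dip = arctan(1.16718) = 49.4°, dipping toward E (azimuth ≈ 080°).

49.4°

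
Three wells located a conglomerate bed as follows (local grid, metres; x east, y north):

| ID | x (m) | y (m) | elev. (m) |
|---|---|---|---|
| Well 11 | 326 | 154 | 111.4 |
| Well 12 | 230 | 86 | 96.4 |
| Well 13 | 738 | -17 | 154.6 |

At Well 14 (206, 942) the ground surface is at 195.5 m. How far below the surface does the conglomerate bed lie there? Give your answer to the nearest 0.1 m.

62.9 m

Let the plane be z = a·x + b·y + c.
Well 12−Well 11: −96a − 68b = −15;  Well 13−Well 11: 412a − 171b = 43.2.
Solving gives a = 0.12384, b = 0.04575.
Then c = 111.4 − a·326 − b·154 = 63.98.
At (206, 942): z_contact = 25.51 + 43.10 + 63.98 = 132.59 m.
Depth below ground = 195.5 − 132.59 = 62.9 m.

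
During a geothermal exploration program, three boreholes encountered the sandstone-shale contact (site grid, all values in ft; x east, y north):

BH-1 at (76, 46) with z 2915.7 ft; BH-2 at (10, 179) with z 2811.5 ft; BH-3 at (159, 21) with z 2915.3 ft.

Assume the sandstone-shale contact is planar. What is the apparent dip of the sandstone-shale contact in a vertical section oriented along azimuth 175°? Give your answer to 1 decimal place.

41.9°

Two edge vectors: BH-1→BH-2 = (-66, 133, -104.2), BH-1→BH-3 = (83, -25, -0.4).
Normal n = (BH-1→BH-2) × (BH-1→BH-3) = (-2658.2, -8675, -9389).
So ∂z/∂x = −n_x/n_z = −0.28312 and ∂z/∂y = −n_y/n_z = −0.92395.
Unit vector along 175° is (sin 175°, cos 175°) = (0.0872, -0.9962).
Slope in that direction = a·(0.0872) + b·(-0.9962) = 0.89576.
Apparent dip = arctan|0.89576| = 41.9° (true dip is 44.0°, so apparent ≤ true as expected).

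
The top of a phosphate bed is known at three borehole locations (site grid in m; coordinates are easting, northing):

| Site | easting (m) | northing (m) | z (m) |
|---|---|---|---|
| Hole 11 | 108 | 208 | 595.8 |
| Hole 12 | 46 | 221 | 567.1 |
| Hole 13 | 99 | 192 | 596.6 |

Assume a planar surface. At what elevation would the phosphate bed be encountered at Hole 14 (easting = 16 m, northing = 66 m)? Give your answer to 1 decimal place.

598.0 m

Let the plane be z = a·easting + b·northing + c.
Hole 12−Hole 11: −62a + 13b = −28.7;  Hole 13−Hole 11: −9a − 16b = 0.8.
Solving gives a = 0.40469, b = −0.27764.
Then c = 595.8 − a·108 − b·208 = 609.84.
At (16, 66): z = 6.5 − 18.3 + 609.84 = 598.0 m.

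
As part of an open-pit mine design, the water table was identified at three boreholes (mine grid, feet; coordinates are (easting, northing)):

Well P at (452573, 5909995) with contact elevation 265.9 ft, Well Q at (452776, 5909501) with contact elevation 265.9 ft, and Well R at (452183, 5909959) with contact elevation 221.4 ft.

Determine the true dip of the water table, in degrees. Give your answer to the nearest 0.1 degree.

Two edge vectors: Well P→Well Q = (203, -494, 0), Well P→Well R = (-390, -36, -44.5).
Normal n = (Well P→Well Q) × (Well P→Well R) = (21983, 9033.5, -199968).
So ∂z/∂E = −n_x/n_z = 0.10993 and ∂z/∂N = −n_y/n_z = 0.04517.
Gradient magnitude |∇z| = √(a² + b²) = √(0.01209 + 0.00204) = 0.11885.
True dip = arctan(0.11885) = 6.8°, dipping toward WSW (azimuth ≈ 248°).

6.8°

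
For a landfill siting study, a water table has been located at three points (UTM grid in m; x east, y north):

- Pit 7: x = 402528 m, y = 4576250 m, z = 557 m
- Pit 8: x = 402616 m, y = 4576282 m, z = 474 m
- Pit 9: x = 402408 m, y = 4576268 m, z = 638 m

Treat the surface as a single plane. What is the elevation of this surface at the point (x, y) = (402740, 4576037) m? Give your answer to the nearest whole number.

Let the plane be z = a·x + b·y + c.
Pit 8−Pit 7: 88a + 32b = −83;  Pit 9−Pit 7: −120a + 18b = 81.
Solving gives a = −0.75331858, b = −0.52212389.
Then c = 557 − a·402528 − b·4576250 = 2693158.29.
At (402740, 4576037): z = −303391.5 − 2389258.3 + 2693158.29 = 508.5 m.

509 m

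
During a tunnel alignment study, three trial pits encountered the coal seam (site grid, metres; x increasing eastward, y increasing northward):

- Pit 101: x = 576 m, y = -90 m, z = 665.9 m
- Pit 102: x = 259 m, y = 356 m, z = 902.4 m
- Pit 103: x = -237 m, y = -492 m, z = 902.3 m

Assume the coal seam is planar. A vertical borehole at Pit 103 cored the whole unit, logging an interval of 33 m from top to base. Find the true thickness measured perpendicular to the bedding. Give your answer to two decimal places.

29.82 m

Two edge vectors: Pit 101→Pit 102 = (-317, 446, 236.5), Pit 101→Pit 103 = (-813, -402, 236.4).
Normal n = (Pit 101→Pit 102) × (Pit 101→Pit 103) = (200507.4, -117335.7, 490032).
So ∂z/∂x = −n_x/n_z = −0.40917 and ∂z/∂y = −n_y/n_z = 0.23944.
|∇z| = √(a²+b²) = 0.47408, so dip δ = arctan(0.47408) = 25.36°.
True thickness = vertical thickness × cos δ = 33 × cos 25.36° = 29.82 m.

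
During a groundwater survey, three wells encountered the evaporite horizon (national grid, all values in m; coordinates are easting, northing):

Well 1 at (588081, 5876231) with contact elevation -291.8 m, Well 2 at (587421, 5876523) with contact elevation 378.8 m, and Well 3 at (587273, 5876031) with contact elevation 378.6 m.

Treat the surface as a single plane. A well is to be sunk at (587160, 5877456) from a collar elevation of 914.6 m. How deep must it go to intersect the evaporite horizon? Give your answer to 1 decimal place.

Two edge vectors: Well 1→Well 2 = (-660, 292, 670.6), Well 1→Well 3 = (-808, -200, 670.4).
Normal n = (Well 1→Well 2) × (Well 1→Well 3) = (329876.8, -99380.8, 367936).
So ∂z/∂easting = −n_x/n_z = −0.896560271 and ∂z/∂northing = −n_y/n_z = 0.270103496.
Intercept c from Well 1: -291.8 + 527250.06 − 1587190.54 = −1060232.28.
At (587160, 5877456): z_contact = −526424.33 + 1587521.41 − 1060232.28 = 864.81 m.
Depth below ground = 914.6 − 864.81 = 49.8 m.

49.8 m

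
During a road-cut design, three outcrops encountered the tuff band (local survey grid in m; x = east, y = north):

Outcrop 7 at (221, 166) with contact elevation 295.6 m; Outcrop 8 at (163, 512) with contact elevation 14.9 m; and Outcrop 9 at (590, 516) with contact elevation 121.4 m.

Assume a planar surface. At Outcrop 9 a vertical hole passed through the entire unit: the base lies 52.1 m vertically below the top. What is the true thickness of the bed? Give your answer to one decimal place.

40.5 m

Let the plane be z = a·x + b·y + c.
Outcrop 8−Outcrop 7: −58a + 346b = −280.7;  Outcrop 9−Outcrop 7: 369a + 350b = −174.2.
Solving gives a = 0.25661, b = −0.76826.
|∇z| = √(a²+b²) = 0.80998, so dip δ = arctan(0.80998) = 39.01°.
True thickness = vertical thickness × cos δ = 52.1 × cos 39.01° = 40.5 m.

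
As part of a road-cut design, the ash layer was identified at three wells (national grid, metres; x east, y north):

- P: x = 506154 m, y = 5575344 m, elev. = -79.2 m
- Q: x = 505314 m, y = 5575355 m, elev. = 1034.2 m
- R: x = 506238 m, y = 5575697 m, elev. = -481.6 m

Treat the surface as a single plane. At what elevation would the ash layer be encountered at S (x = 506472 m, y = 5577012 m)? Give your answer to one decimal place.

-1875.2 m

Two edge vectors: P→Q = (-840, 11, 1113.4), P→R = (84, 353, -402.4).
Normal n = (P→Q) × (P→R) = (-397456.6, -244490.4, -297444).
So ∂z/∂x = −n_x/n_z = −1.336240099 and ∂z/∂y = −n_y/n_z = −0.821971195.
Intercept c from P: -79.2 + 676343.27 + 4582772.17 = 5259036.24.
At (506472, 5577012): z = −676768.2 − 4584143.2 + 5259036.24 = -1875.2 m.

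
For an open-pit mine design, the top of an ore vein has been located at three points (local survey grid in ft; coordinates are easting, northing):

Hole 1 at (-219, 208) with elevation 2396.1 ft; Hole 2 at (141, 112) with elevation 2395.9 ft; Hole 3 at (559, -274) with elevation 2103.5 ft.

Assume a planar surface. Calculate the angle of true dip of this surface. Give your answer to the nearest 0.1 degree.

Let the plane be z = a·easting + b·northing + c.
Hole 2−Hole 1: 360a − 96b = −0.2;  Hole 3−Hole 1: 778a − 482b = −292.6.
Solving gives a = 0.28324, b = 1.06423.
Gradient magnitude |∇z| = √(a² + b²) = √(0.08023 + 1.13259) = 1.10128.
True dip = arctan(1.10128) = 47.8°, dipping toward SSW (azimuth ≈ 195°).

47.8°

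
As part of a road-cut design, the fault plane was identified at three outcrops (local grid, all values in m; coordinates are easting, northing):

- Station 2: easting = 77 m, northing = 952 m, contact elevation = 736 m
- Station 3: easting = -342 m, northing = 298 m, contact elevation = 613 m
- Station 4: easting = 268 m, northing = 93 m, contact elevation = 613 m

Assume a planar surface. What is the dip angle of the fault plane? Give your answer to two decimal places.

9.27°

Two edge vectors: Station 2→Station 3 = (-419, -654, -123), Station 2→Station 4 = (191, -859, -123).
Normal n = (Station 2→Station 3) × (Station 2→Station 4) = (-25215, -75030, 484835).
So ∂z/∂easting = −n_x/n_z = 0.05201 and ∂z/∂northing = −n_y/n_z = 0.15475.
Gradient magnitude |∇z| = √(a² + b²) = √(0.00270 + 0.02395) = 0.16326.
True dip = arctan(0.16326) = 9.27°, dipping toward SSW (azimuth ≈ 199°).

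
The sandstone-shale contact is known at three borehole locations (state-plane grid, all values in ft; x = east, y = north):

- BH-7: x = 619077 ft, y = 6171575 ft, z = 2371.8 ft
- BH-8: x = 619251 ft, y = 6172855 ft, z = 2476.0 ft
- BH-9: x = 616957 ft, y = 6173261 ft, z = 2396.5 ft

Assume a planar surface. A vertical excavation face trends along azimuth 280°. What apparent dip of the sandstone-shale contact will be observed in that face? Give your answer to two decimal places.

Two edge vectors: BH-7→BH-8 = (174, 1280, 104.2), BH-7→BH-9 = (-2120, 1686, 24.7).
Normal n = (BH-7→BH-8) × (BH-7→BH-9) = (-144065.2, -225201.8, 3006964).
So ∂z/∂x = −n_x/n_z = 0.04791 and ∂z/∂y = −n_y/n_z = 0.07489.
Unit vector along 280° is (sin 280°, cos 280°) = (-0.9848, 0.1736).
Slope in that direction = a·(-0.9848) + b·(0.1736) = −0.03418.
Apparent dip = arctan|0.03418| = 1.96° (true dip is 5.1°, so apparent ≤ true as expected).

1.96°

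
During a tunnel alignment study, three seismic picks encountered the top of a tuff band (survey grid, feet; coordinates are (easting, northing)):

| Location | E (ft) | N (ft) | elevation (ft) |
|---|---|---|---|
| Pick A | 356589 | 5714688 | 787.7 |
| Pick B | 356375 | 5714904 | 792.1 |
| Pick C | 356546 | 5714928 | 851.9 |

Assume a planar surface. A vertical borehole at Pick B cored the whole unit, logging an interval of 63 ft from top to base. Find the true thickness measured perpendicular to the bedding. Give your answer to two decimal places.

Two edge vectors: Pick A→Pick B = (-214, 216, 4.4), Pick A→Pick C = (-43, 240, 64.2).
Normal n = (Pick A→Pick B) × (Pick A→Pick C) = (12811.2, 13549.6, -42072).
So ∂z/∂E = −n_x/n_z = 0.30451 and ∂z/∂N = −n_y/n_z = 0.32206.
|∇z| = √(a²+b²) = 0.44322, so dip δ = arctan(0.44322) = 23.90°.
True thickness = vertical thickness × cos δ = 63 × cos 23.90° = 57.60 ft.

57.60 ft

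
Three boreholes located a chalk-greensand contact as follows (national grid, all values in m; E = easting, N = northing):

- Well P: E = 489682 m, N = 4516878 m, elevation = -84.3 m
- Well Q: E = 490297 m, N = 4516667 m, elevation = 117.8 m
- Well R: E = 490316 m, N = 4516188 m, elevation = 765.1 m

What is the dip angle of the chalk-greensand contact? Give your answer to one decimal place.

Let the plane be z = a·E + b·N + c.
Well Q−Well P: 615a − 211b = 202.1;  Well R−Well P: 634a − 690b = 849.4.
Solving gives a = −0.13688, b = −1.35679.
Gradient magnitude |∇z| = √(a² + b²) = √(0.01874 + 1.84087) = 1.36367.
True dip = arctan(1.36367) = 53.7°, dipping toward N (azimuth ≈ 006°).

53.7°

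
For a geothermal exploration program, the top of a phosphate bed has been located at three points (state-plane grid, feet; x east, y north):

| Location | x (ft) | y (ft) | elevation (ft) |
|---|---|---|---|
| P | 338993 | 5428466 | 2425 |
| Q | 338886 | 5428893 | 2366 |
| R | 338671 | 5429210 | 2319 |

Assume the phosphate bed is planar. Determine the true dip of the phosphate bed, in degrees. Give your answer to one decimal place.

7.7°

Two edge vectors: P→Q = (-107, 427, -59), P→R = (-322, 744, -106).
Normal n = (P→Q) × (P→R) = (-1366, 7656, 57886).
So ∂z/∂x = −n_x/n_z = 0.02360 and ∂z/∂y = −n_y/n_z = −0.13226.
Gradient magnitude |∇z| = √(a² + b²) = √(0.00056 + 0.01749) = 0.13435.
True dip = arctan(0.13435) = 7.7°, dipping toward N (azimuth ≈ 350°).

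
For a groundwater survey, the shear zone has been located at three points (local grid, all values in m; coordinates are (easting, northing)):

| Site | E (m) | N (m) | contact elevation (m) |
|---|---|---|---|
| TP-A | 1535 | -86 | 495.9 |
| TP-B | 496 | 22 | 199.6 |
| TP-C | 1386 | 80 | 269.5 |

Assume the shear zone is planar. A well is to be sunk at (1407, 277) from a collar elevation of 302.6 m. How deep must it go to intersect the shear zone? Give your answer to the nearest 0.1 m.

Two edge vectors: TP-A→TP-B = (-1039, 108, -296.3), TP-A→TP-C = (-149, 166, -226.4).
Normal n = (TP-A→TP-B) × (TP-A→TP-C) = (24734.6, -191080.9, -156382).
So ∂z/∂E = −n_x/n_z = 0.158168 and ∂z/∂N = −n_y/n_z = −1.221886.
Intercept c from TP-A: 495.9 − 242.79 − 105.08 = 148.03.
At (1407, 277): z_contact = 222.54 − 338.46 + 148.03 = 32.11 m.
Depth below ground = 302.6 − 32.11 = 270.5 m.

270.5 m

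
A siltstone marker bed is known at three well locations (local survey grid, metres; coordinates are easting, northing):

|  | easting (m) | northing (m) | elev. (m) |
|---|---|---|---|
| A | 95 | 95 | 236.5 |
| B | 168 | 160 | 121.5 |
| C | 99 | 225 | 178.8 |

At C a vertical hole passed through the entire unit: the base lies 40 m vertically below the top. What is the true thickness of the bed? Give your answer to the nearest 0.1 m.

24.6 m

Two edge vectors: A→B = (73, 65, -115), A→C = (4, 130, -57.7).
Normal n = (A→B) × (A→C) = (11199.5, 3752.1, 9230).
So ∂z/∂easting = −n_x/n_z = −1.21338 and ∂z/∂northing = −n_y/n_z = −0.40651.
|∇z| = √(a²+b²) = 1.27967, so dip δ = arctan(1.27967) = 51.99°.
True thickness = vertical thickness × cos δ = 40 × cos 51.99° = 24.6 m.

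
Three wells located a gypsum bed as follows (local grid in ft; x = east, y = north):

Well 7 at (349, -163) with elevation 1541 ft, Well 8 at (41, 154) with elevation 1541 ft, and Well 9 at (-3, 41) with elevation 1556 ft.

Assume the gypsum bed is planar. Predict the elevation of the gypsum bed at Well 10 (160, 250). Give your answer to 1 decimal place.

Two edge vectors: Well 7→Well 8 = (-308, 317, 0), Well 7→Well 9 = (-352, 204, 15).
Normal n = (Well 7→Well 8) × (Well 7→Well 9) = (4755, 4620, 48752).
So ∂z/∂x = −n_x/n_z = −0.09753 and ∂z/∂y = −n_y/n_z = −0.09477.
Intercept c from Well 7: 1541 + 34.04 − 15.45 = 1559.59.
At (160, 250): z = −15.6 − 23.7 + 1559.59 = 1520.3 ft.

1520.3 ft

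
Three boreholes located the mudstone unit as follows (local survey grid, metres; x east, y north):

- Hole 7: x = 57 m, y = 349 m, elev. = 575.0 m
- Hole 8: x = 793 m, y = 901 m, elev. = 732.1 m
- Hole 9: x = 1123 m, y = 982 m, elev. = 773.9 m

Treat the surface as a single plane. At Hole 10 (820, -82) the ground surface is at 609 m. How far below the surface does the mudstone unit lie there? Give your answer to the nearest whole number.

44 m

Two edge vectors: Hole 7→Hole 8 = (736, 552, 157.1), Hole 7→Hole 9 = (1066, 633, 198.9).
Normal n = (Hole 7→Hole 8) × (Hole 7→Hole 9) = (10348.5, 21078.2, -122544).
So ∂z/∂x = −n_x/n_z = 0.08445 and ∂z/∂y = −n_y/n_z = 0.17201.
Intercept c from Hole 7: 575 − 4.81 − 60.03 = 510.16.
At (820, -82): z_contact = 69.2 − 14.1 + 510.16 = 565.3 m.
Depth below ground = 609 − 565.3 = 44 m.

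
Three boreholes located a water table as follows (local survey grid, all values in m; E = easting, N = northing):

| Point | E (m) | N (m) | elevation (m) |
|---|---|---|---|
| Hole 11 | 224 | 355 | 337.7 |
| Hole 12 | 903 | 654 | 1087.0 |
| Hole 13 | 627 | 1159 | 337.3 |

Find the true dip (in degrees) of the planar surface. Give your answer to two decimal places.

Let the plane be z = a·E + b·N + c.
Hole 12−Hole 11: 679a + 299b = 749.3;  Hole 13−Hole 11: 403a + 804b = −0.4.
Solving gives a = 1.41638, b = −0.71045.
Gradient magnitude |∇z| = √(a² + b²) = √(2.00614 + 0.50474) = 1.58458.
True dip = arctan(1.58458) = 57.74°, dipping toward WNW (azimuth ≈ 297°).

57.74°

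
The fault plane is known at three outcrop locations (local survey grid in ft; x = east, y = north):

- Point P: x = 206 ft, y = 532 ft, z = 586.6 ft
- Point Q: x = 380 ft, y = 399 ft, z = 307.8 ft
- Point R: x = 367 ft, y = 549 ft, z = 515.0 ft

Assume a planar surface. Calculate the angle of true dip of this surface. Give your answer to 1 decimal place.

55.5°

Let the plane be z = a·x + b·y + c.
Point Q−Point P: 174a − 133b = −278.8;  Point R−Point P: 161a + 17b = −71.6.
Solving gives a = −0.58522, b = 1.33061.
Gradient magnitude |∇z| = √(a² + b²) = √(0.34248 + 1.77053) = 1.45362.
True dip = arctan(1.45362) = 55.5°, dipping toward SSE (azimuth ≈ 156°).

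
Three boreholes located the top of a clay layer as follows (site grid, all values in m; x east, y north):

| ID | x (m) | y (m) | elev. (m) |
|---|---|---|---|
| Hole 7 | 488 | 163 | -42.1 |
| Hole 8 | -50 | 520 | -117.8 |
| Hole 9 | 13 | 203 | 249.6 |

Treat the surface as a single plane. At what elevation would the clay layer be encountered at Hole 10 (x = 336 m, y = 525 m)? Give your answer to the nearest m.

-404 m

Let the plane be z = a·x + b·y + c.
Hole 8−Hole 7: −538a + 357b = −75.7;  Hole 9−Hole 7: −475a + 40b = 291.7.
Solving gives a = −0.72382, b = −1.30284.
Then c = -42.1 − a·488 − b·163 = 523.49.
At (336, 525): z = −243.2 − 684.0 + 523.49 = -403.7 m.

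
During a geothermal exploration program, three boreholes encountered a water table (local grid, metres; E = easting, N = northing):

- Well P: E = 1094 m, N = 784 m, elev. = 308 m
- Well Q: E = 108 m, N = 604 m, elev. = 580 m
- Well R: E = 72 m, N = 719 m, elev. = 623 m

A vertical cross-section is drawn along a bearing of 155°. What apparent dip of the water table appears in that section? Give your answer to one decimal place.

21.0°

Let the plane be z = a·E + b·N + c.
Well Q−Well P: −986a − 180b = 272;  Well R−Well P: −1022a − 65b = 315.
Solving gives a = −0.32552, b = 0.27201.
Unit vector along 155° is (sin 155°, cos 155°) = (0.4226, -0.9063).
Slope in that direction = a·(0.4226) + b·(-0.9063) = −0.38410.
Apparent dip = arctan|0.38410| = 21.0° (true dip is 23.0°, so apparent ≤ true as expected).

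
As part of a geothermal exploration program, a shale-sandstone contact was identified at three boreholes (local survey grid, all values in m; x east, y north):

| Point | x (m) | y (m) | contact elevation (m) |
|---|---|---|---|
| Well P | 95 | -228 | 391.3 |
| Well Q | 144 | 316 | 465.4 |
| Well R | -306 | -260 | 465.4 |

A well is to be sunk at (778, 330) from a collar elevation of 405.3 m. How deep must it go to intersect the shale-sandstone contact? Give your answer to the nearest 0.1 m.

Two edge vectors: Well P→Well Q = (49, 544, 74.1), Well P→Well R = (-401, -32, 74.1).
Normal n = (Well P→Well Q) × (Well P→Well R) = (42681.6, -33345, 216576).
So ∂z/∂x = −n_x/n_z = −0.19707 and ∂z/∂y = −n_y/n_z = 0.15396.
Intercept c from Well P: 391.3 + 18.72 + 35.10 = 445.13.
At (778, 330): z_contact = −153.32 + 50.81 + 445.13 = 342.61 m.
Depth below ground = 405.3 − 342.61 = 62.7 m.

62.7 m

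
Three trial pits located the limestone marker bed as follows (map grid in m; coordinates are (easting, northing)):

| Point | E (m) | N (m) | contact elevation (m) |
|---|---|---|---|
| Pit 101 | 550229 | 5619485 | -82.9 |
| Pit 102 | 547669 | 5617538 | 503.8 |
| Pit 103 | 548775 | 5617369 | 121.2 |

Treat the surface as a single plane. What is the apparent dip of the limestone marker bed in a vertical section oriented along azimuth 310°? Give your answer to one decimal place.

18.4°

Two edge vectors: Pit 101→Pit 102 = (-2560, -1947, 586.7), Pit 101→Pit 103 = (-1454, -2116, 204.1).
Normal n = (Pit 101→Pit 102) × (Pit 101→Pit 103) = (844074.5, -330565.8, 2586022).
So ∂z/∂E = −n_x/n_z = −0.32640 and ∂z/∂N = −n_y/n_z = 0.12783.
Unit vector along 310° is (sin 310°, cos 310°) = (-0.7660, 0.6428).
Slope in that direction = a·(-0.7660) + b·(0.6428) = 0.33220.
Apparent dip = arctan|0.33220| = 18.4° (true dip is 19.3°, so apparent ≤ true as expected).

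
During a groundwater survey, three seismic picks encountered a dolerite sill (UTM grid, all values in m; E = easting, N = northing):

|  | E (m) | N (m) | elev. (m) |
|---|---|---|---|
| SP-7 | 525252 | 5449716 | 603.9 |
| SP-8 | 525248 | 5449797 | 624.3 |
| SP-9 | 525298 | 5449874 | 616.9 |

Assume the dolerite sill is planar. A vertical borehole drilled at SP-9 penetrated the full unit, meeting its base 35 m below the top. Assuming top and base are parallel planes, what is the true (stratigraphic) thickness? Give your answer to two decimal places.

Let the plane be z = a·E + b·N + c.
SP-8−SP-7: −4a + 81b = 20.4;  SP-9−SP-7: 46a + 158b = 13.
Solving gives a = −0.49798, b = 0.22726.
|∇z| = √(a²+b²) = 0.54739, so dip δ = arctan(0.54739) = 28.70°.
True thickness = vertical thickness × cos δ = 35 × cos 28.70° = 30.70 m.

30.70 m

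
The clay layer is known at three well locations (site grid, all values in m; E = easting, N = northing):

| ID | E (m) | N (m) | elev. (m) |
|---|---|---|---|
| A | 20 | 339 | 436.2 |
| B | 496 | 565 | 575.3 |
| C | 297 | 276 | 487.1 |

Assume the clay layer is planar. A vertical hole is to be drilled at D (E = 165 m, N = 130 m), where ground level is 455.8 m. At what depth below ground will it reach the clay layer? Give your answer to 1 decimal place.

Let the plane be z = a·E + b·N + c.
B−A: 476a + 226b = 139.1;  C−A: 277a − 63b = 50.9.
Solving gives a = 0.21889, b = 0.15447.
Then c = 436.2 − a·20 − b·339 = 379.46.
At (165, 130): z_contact = 36.12 + 20.08 + 379.46 = 435.65 m.
Depth below ground = 455.8 − 435.65 = 20.1 m.

20.1 m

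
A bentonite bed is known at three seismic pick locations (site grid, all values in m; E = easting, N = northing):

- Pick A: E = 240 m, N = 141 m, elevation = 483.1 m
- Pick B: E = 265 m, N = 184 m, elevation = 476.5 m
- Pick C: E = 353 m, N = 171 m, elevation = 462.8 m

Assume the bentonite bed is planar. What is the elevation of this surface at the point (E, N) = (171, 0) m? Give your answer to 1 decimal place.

Two edge vectors: Pick A→Pick B = (25, 43, -6.6), Pick A→Pick C = (113, 30, -20.3).
Normal n = (Pick A→Pick B) × (Pick A→Pick C) = (-674.9, -238.3, -4109).
So ∂z/∂E = −n_x/n_z = −0.16425 and ∂z/∂N = −n_y/n_z = −0.05799.
Intercept c from Pick A: 483.1 + 39.42 + 8.18 = 530.70.
At (171, 0): z = −28.1 + 0.0 + 530.70 = 502.6 m.

502.6 m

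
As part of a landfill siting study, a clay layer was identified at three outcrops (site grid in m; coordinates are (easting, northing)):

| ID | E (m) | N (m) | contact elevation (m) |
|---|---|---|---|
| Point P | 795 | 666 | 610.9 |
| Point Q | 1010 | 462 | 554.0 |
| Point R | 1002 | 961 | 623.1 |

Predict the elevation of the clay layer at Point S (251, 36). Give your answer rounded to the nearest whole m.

599 m

Two edge vectors: Point P→Point Q = (215, -204, -56.9), Point P→Point R = (207, 295, 12.2).
Normal n = (Point P→Point Q) × (Point P→Point R) = (14296.7, -14401.3, 105653).
So ∂z/∂E = −n_x/n_z = −0.13532 and ∂z/∂N = −n_y/n_z = 0.13631.
Intercept c from Point P: 610.9 + 107.58 − 90.78 = 627.70.
At (251, 36): z = −34.0 + 4.9 + 627.70 = 598.6 m.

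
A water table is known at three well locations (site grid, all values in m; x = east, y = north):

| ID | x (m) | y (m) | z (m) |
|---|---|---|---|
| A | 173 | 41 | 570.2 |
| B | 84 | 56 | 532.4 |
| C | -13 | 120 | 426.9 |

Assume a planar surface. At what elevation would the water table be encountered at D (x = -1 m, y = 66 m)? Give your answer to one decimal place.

Two edge vectors: A→B = (-89, 15, -37.8), A→C = (-186, 79, -143.3).
Normal n = (A→B) × (A→C) = (836.7, -5722.9, -4241).
So ∂z/∂x = −n_x/n_z = 0.19729 and ∂z/∂y = −n_y/n_z = −1.34942.
Intercept c from A: 570.2 − 34.13 + 55.33 = 591.40.
At (-1, 66): z = −0.2 − 89.1 + 591.40 = 502.1 m.

502.1 m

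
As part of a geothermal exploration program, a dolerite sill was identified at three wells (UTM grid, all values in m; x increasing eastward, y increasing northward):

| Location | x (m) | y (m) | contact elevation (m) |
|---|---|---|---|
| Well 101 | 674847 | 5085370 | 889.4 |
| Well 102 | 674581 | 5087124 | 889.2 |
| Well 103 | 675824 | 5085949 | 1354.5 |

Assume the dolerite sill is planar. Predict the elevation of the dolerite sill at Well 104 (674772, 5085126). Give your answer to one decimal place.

840.5 m

Let the plane be z = a·x + b·y + c.
Well 102−Well 101: −266a + 1754b = −0.2;  Well 103−Well 101: 977a + 579b = 465.1.
Solving gives a = 0.436854651, b = 0.066136452.
Then c = 889.4 − a·674847 − b·5085370 = −630248.98.
At (674772, 5085126): z = 294777.3 + 336312.2 − 630248.98 = 840.5 m.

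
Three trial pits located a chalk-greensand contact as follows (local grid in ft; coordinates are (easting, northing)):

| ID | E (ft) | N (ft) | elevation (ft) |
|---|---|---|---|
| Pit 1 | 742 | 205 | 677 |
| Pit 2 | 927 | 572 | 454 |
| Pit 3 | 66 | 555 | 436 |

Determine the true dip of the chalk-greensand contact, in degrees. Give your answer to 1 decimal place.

32.0°

Two edge vectors: Pit 1→Pit 2 = (185, 367, -223), Pit 1→Pit 3 = (-676, 350, -241).
Normal n = (Pit 1→Pit 2) × (Pit 1→Pit 3) = (-10397, 195333, 312842).
So ∂z/∂E = −n_x/n_z = 0.03323 and ∂z/∂N = −n_y/n_z = −0.62438.
Gradient magnitude |∇z| = √(a² + b²) = √(0.00110 + 0.38985) = 0.62527.
True dip = arctan(0.62527) = 32.0°, dipping toward N (azimuth ≈ 357°).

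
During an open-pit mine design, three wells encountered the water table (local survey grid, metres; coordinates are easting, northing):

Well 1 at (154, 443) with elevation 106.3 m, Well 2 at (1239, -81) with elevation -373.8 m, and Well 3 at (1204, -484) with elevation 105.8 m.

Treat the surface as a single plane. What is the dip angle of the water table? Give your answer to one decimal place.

Let the plane be z = a·easting + b·northing + c.
Well 2−Well 1: 1085a − 524b = −480.1;  Well 3−Well 1: 1050a − 927b = −0.5.
Solving gives a = −0.97629, b = −1.10529.
Gradient magnitude |∇z| = √(a² + b²) = √(0.95313 + 1.22166) = 1.47472.
True dip = arctan(1.47472) = 55.9°, dipping toward NE (azimuth ≈ 041°).

55.9°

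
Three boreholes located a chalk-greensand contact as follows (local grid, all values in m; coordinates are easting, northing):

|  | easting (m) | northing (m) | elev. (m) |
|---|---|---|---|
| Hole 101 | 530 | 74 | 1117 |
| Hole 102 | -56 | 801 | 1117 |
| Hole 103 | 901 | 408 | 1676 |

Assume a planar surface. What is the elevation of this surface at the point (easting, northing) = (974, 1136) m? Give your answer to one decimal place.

Two edge vectors: Hole 101→Hole 102 = (-586, 727, 0), Hole 101→Hole 103 = (371, 334, 559).
Normal n = (Hole 101→Hole 102) × (Hole 101→Hole 103) = (406393, 327574, -465441).
So ∂z/∂easting = −n_x/n_z = 0.873135 and ∂z/∂northing = −n_y/n_z = 0.703793.
Intercept c from Hole 101: 1117 − 462.76 − 52.08 = 602.16.
At (974, 1136): z = 850.4 + 799.5 + 602.16 = 2252.1 m.

2252.1 m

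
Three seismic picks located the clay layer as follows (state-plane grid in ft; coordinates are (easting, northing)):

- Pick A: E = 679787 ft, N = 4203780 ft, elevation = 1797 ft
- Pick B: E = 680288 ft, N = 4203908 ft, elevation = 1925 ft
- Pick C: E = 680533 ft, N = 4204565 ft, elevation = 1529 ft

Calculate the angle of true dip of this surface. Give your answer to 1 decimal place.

Let the plane be z = a·E + b·N + c.
Pick B−Pick A: 501a + 128b = 128;  Pick C−Pick A: 746a + 785b = −268.
Solving gives a = 0.45260, b = −0.77152.
Gradient magnitude |∇z| = √(a² + b²) = √(0.20485 + 0.59524) = 0.89448.
True dip = arctan(0.89448) = 41.8°, dipping toward NNW (azimuth ≈ 330°).

41.8°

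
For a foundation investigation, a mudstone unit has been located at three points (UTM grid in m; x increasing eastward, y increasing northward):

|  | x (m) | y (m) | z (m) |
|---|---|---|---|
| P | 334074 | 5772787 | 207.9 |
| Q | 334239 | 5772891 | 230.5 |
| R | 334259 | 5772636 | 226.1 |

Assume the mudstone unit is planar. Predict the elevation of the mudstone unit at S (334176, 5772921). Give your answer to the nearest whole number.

224 m

Let the plane be z = a·x + b·y + c.
Q−P: 165a + 104b = 22.6;  R−P: 185a − 151b = 18.2.
Solving gives a = 0.12015400, b = 0.02667875.
Then c = 207.9 − a·334074 − b·5772787 = −193943.14.
At (334176, 5772921): z = 40152.6 + 154014.3 − 193943.14 = 223.7 m.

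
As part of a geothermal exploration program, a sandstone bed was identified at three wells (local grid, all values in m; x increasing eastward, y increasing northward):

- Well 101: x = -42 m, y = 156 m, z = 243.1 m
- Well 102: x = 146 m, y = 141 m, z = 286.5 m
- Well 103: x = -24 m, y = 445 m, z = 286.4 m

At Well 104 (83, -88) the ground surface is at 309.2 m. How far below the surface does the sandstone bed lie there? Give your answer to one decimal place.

68.8 m

Two edge vectors: Well 101→Well 102 = (188, -15, 43.4), Well 101→Well 103 = (18, 289, 43.3).
Normal n = (Well 101→Well 102) × (Well 101→Well 103) = (-13192.1, -7359.2, 54602).
So ∂z/∂x = −n_x/n_z = 0.24160 and ∂z/∂y = −n_y/n_z = 0.13478.
Intercept c from Well 101: 243.1 + 10.15 − 21.03 = 232.22.
At (83, -88): z_contact = 20.05 − 11.86 + 232.22 = 240.41 m.
Depth below ground = 309.2 − 240.41 = 68.8 m.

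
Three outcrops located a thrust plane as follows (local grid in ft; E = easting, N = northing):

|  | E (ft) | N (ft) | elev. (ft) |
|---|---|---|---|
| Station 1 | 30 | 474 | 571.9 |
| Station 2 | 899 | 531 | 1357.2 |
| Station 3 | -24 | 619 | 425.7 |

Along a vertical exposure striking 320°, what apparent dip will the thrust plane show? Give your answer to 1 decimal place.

Let the plane be z = a·E + b·N + c.
Station 2−Station 1: 869a + 57b = 785.3;  Station 3−Station 1: −54a + 145b = −146.2.
Solving gives a = 0.94669, b = −0.65571.
Unit vector along 320° is (sin 320°, cos 320°) = (-0.6428, 0.7660).
Slope in that direction = a·(-0.6428) + b·(0.7660) = −1.11083.
Apparent dip = arctan|1.11083| = 48.0° (true dip is 49.0°, so apparent ≤ true as expected).

48.0°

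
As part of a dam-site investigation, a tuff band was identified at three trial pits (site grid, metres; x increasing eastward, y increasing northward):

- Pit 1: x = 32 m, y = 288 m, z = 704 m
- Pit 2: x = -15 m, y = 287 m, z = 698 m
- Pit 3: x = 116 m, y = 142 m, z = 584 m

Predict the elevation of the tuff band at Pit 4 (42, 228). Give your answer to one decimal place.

Two edge vectors: Pit 1→Pit 2 = (-47, -1, -6), Pit 1→Pit 3 = (84, -146, -120).
Normal n = (Pit 1→Pit 2) × (Pit 1→Pit 3) = (-756, -6144, 6946).
So ∂z/∂x = −n_x/n_z = 0.10884 and ∂z/∂y = −n_y/n_z = 0.88454.
Intercept c from Pit 1: 704 − 3.48 − 254.75 = 445.77.
At (42, 228): z = 4.6 + 201.7 + 445.77 = 652.0 m.

652.0 m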